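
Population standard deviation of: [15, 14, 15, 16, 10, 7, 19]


Mean = 96/7
  (15-96/7)²=81/49
  (14-96/7)²=4/49
  (15-96/7)²=81/49
  (16-96/7)²=256/49
  (10-96/7)²=676/49
  (7-96/7)²=2209/49
  (19-96/7)²=1369/49
Σ(x-μ)² = 668/7
σ² = (668/7)/7 = 668/49

σ = √(668/49) ≈ 3.6922


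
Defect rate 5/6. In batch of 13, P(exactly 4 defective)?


Binomial: P(X=4) = C(13,4)×p^4×(1-p)^9
= 715 × 625/1296 × 1/10077696 = 446875/13060694016

P(X=4) = 446875/13060694016 ≈ 0.00%


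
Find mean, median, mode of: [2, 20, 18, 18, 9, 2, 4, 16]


Sorted: [2, 2, 4, 9, 16, 18, 18, 20]
Mean = 89/8
Median = 25/2
Freq: {2: 2, 20: 1, 18: 2, 9: 1, 4: 1, 16: 1}
Mode: [2, 18]

Mean=89/8, Median=25/2, Mode=[2, 18]


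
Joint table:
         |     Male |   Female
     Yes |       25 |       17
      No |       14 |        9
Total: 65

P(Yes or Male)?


P(Yes∨Male) = P(Yes) + P(Male) - P(Yes∧Male)
= (42 + 39 - 25)/65 = 56/65

P = 56/65 ≈ 86.15%


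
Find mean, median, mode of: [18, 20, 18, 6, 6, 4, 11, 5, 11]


Sorted: [4, 5, 6, 6, 11, 11, 18, 18, 20]
Mean = 99/9 = 11
Median = 11
Freq: {18: 2, 20: 1, 6: 2, 4: 1, 11: 2, 5: 1}
Mode: [6, 11, 18]

Mean=11, Median=11, Mode=[6, 11, 18]


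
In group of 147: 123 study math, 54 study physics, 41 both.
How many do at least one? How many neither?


|A∪B| = 123+54-41 = 136
Neither = 147-136 = 11

At least one: 136; Neither: 11


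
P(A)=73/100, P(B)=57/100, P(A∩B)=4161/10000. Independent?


P(A)×P(B) = 4161/10000
P(A∩B) = 4161/10000
Equal ✓ → Independent

Yes, independent


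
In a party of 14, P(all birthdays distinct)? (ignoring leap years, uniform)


P(all different) = Π(365-i)/365 for i=0..13
= (365/365)×(364/365)×...×(352/365)
= 0.776897

P ≈ 0.7769 ≈ 77.69%


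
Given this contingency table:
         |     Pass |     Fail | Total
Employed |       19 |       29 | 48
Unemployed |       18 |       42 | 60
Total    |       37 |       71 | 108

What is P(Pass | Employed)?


P(Pass | Employed) = 19/(19+29) = 19/48

P(Pass|Employed) = 19/48 ≈ 39.58%


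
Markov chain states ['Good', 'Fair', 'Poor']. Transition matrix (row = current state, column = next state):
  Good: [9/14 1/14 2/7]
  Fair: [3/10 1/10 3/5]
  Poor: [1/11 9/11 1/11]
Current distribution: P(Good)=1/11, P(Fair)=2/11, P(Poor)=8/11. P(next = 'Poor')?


P(next=Poor) = Σᵢ P(now=i)×P(i→Poor)
= 1/11×2/7 + 2/11×3/5 + 8/11×1/11
= 2/77 + 6/55 + 8/121 = 852/4235

P = 852/4235 ≈ 0.2012


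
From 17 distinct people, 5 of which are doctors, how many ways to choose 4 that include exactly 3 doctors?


Choose 3 of the 5 doctors and 1 of the other 12 people:
C(5,3)×C(12,1) = 10×12 = 120

120


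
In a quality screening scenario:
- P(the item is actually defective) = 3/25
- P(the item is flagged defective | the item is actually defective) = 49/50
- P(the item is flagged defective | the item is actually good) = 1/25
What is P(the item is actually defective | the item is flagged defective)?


Using Bayes' theorem:
P(A|B) = P(B|A)·P(A) / P(B)

P(the item is flagged defective) = 49/50 × 3/25 + 1/25 × 22/25
= 147/1250 + 22/625 = 191/1250

P(the item is actually defective|the item is flagged defective) = (147/1250) / (191/1250) = 147/191

P(the item is actually defective|the item is flagged defective) = 147/191 ≈ 76.96%


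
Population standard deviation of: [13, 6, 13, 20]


Mean = 52/4 = 13
  (13-13)²=0
  (6-13)²=49
  (13-13)²=0
  (20-13)²=49
Σ(x-μ)² = 98
σ² = 98/4 = 49/2

σ = √(49/2) ≈ 4.9497


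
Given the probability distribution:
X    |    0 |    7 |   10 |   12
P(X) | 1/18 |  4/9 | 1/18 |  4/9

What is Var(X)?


E[X] = 9
E[X²] = 274/3
Var(X) = E[X²] - (E[X])² = 274/3 - 81 = 31/3

Var(X) = 31/3 ≈ 10.3333


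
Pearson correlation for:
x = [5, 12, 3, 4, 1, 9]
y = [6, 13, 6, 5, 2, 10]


n=6, Σx=34, Σy=42, Σxy=316, Σx²=276, Σy²=370
r = (6×316 - 34×42)/√((6×276 - 34²)(6×370 - 42²))
= 468/√(500×456) = 468/√228000 ≈ 468/477.4935 ≈ 0.9801

r ≈ 0.9801


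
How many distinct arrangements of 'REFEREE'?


Letters: 7, freq: {'R': 2, 'E': 4, 'F': 1}
7!/(2!×4!×1!) = 5040/48 = 105

105


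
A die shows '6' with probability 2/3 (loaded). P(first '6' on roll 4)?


Geometric: P(X=4) = (1-p)^(k-1)×p = (1/3)^3×2/3 = 2/81

P(X=4) = 2/81 ≈ 2.47%


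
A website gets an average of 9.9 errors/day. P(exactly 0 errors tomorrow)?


Poisson(λ=9.9): P(X=0) = e^(-λ)×λ^k/k!
= e^(-9.9) × 9.9^0 / 0!
≈ 5.017468206e-05 × 1 / 1 ≈ 0.000050

P(X=0) ≈ 0.000050 ≈ 0.01%


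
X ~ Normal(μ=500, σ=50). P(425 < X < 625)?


z₁=(425-500)/50=-1.5, z₂=(625-500)/50=2.5
P = Φ(2.5) - Φ(-1.5) = 0.993790 - 0.066807 = 0.926983 ≈ 0.9270

P(425 < X < 625) ≈ 0.9270


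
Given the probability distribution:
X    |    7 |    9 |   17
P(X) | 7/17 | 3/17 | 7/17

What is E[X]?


E[X] = Σ x·P(X=x)
= (7)×(7/17) + (9)×(3/17) + (17)×(7/17)
= 195/17

E[X] = 195/17


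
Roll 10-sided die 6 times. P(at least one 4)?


P(no 4)^6 = (9/10)^6 = 531441/1000000
P(≥1) = 1 - 531441/1000000 = 468559/1000000

P = 468559/1000000 ≈ 46.86%


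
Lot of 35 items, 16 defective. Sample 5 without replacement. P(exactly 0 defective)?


Hypergeometric: C(16,0)×C(19,5)/C(35,5)
= 1×11628/324632 = 171/4774

P(X=0) = 171/4774 ≈ 3.58%


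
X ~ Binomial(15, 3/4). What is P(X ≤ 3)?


P(X ≤ 3) = Σ P(X=i) for i=0..3
P(X=0) = 1/1073741824
P(X=1) = 45/1073741824
P(X=2) = 945/1073741824
P(X=3) = 12285/1073741824
Sum = 3319/268435456

P(X ≤ 3) = 3319/268435456 ≈ 0.00%


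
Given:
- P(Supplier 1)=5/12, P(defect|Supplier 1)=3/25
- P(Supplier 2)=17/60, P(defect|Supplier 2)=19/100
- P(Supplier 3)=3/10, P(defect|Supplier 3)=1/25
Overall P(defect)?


P(B) = Σ P(B|Aᵢ)×P(Aᵢ)
  3/25×5/12 = 1/20
  19/100×17/60 = 323/6000
  1/25×3/10 = 3/250
Sum = 139/1200

P(defect) = 139/1200 ≈ 11.58%


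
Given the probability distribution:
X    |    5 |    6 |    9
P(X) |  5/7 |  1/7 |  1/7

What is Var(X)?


E[X] = 40/7
E[X²] = 242/7
Var(X) = E[X²] - (E[X])² = 242/7 - 1600/49 = 94/49

Var(X) = 94/49 ≈ 1.9184


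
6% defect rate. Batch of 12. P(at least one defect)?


P(all good) = (47/50)^12 = 116191483108948578241/244140625000000000000
P(≥1 defect) = 127949141891051421759/244140625000000000000

P = 127949141891051421759/244140625000000000000 ≈ 52.41%


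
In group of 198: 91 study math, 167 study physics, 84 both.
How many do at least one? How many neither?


|A∪B| = 91+167-84 = 174
Neither = 198-174 = 24

At least one: 174; Neither: 24


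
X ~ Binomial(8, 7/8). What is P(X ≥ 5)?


P(X ≥ 5) = Σ P(X=i) for i=5..8
P(X=5) = 117649/2097152
P(X=6) = 823543/4194304
P(X=7) = 823543/2097152
P(X=8) = 5764801/16777216
Sum = 16588509/16777216

P(X ≥ 5) = 16588509/16777216 ≈ 98.88%


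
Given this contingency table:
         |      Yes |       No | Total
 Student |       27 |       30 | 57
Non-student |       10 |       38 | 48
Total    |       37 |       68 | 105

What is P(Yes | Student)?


P(Yes | Student) = 27/(27+30) = 27/57 = 9/19

P(Yes|Student) = 9/19 ≈ 47.37%


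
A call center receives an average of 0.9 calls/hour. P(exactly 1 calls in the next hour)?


Poisson(λ=0.9): P(X=1) = e^(-λ)×λ^k/k!
= e^(-0.9) × 0.9^1 / 1!
≈ 0.4065696597 × 0.9 / 1 ≈ 0.365913

P(X=1) ≈ 0.365913 ≈ 36.59%


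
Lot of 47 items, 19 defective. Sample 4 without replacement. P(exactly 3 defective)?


Hypergeometric: C(19,3)×C(28,1)/C(47,4)
= 969×28/178365 = 9044/59455

P(X=3) = 9044/59455 ≈ 15.21%


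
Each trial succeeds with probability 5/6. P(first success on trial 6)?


Geometric: P(X=6) = (1-p)^(k-1)×p = (1/6)^5×5/6 = 5/46656

P(X=6) = 5/46656 ≈ 0.01%


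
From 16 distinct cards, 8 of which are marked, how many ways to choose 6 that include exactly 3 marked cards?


Choose 3 of the 8 marked cards and 3 of the other 8 cards:
C(8,3)×C(8,3) = 56×56 = 3136

3136


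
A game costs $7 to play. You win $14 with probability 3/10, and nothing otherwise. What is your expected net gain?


E[gain] = (14-7)×3/10 + (-7)×7/10
= 21/10 - 49/10 = -14/5

Expected net gain = $-14/5 ≈ $-2.80


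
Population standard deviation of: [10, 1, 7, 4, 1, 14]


Mean = 37/6
  (10-37/6)²=529/36
  (1-37/6)²=961/36
  (7-37/6)²=25/36
  (4-37/6)²=169/36
  (1-37/6)²=961/36
  (14-37/6)²=2209/36
Σ(x-μ)² = 809/6
σ² = (809/6)/6 = 809/36

σ = √(809/36) ≈ 4.7405


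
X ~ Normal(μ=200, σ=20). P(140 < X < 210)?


z₁=(140-200)/20=-3.0, z₂=(210-200)/20=0.5
P = Φ(0.5) - Φ(-3.0) = 0.691462 - 0.001350 = 0.690112 ≈ 0.6901

P(140 < X < 210) ≈ 0.6901


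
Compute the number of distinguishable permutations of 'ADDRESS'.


Letters: 7, freq: {'A': 1, 'D': 2, 'R': 1, 'E': 1, 'S': 2}
7!/(1!×2!×1!×1!×2!) = 5040/4 = 1260

1260


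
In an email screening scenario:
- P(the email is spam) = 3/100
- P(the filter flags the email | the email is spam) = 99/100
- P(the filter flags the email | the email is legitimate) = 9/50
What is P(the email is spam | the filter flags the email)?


Using Bayes' theorem:
P(A|B) = P(B|A)·P(A) / P(B)

P(the filter flags the email) = 99/100 × 3/100 + 9/50 × 97/100
= 297/10000 + 873/5000 = 2043/10000

P(the email is spam|the filter flags the email) = (297/10000) / (2043/10000) = 33/227

P(the email is spam|the filter flags the email) = 33/227 ≈ 14.54%


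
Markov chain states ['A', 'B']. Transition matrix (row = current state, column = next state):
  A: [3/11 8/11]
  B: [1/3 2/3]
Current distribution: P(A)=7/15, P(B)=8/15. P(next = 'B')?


P(next=B) = Σᵢ P(now=i)×P(i→B)
= 7/15×8/11 + 8/15×2/3
= 56/165 + 16/45 = 344/495

P = 344/495 ≈ 0.6949


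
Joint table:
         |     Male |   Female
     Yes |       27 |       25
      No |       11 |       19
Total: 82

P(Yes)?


P(Yes) = (27+25)/82 = 52/82 = 26/41

P(Yes) = 26/41 ≈ 63.41%


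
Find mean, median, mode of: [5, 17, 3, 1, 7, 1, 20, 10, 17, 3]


Sorted: [1, 1, 3, 3, 5, 7, 10, 17, 17, 20]
Mean = 84/10 = 42/5
Median = 6
Freq: {5: 1, 17: 2, 3: 2, 1: 2, 7: 1, 20: 1, 10: 1}
Mode: [1, 3, 17]

Mean=42/5, Median=6, Mode=[1, 3, 17]


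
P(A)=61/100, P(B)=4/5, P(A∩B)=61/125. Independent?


P(A)×P(B) = 61/125
P(A∩B) = 61/125
Equal ✓ → Independent

Yes, independent


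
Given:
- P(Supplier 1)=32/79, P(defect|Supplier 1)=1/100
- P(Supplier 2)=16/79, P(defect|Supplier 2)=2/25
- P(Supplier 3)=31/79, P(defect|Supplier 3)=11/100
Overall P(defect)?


P(B) = Σ P(B|Aᵢ)×P(Aᵢ)
  1/100×32/79 = 8/1975
  2/25×16/79 = 32/1975
  11/100×31/79 = 341/7900
Sum = 501/7900

P(defect) = 501/7900 ≈ 6.34%


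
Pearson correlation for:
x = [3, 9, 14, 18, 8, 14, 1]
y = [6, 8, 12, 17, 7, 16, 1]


n=7, Σx=67, Σy=67, Σxy=845, Σx²=871, Σy²=839
r = (7×845 - 67×67)/√((7×871 - 67²)(7×839 - 67²))
= 1426/√(1608×1384) = 1426/√2225472 ≈ 1426/1491.8016 ≈ 0.9559

r ≈ 0.9559


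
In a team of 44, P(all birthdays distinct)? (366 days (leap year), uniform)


P(all different) = Π(366-i)/366 for i=0..43
= (366/366)×(365/366)×...×(323/366)
= 0.067633

P ≈ 0.0676 ≈ 6.76%


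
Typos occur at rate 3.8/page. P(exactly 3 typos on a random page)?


Poisson(λ=3.8): P(X=3) = e^(-λ)×λ^k/k!
= e^(-3.8) × 3.8^3 / 3!
≈ 0.02237077186 × 54.872 / 6 ≈ 0.204588

P(X=3) ≈ 0.204588 ≈ 20.46%


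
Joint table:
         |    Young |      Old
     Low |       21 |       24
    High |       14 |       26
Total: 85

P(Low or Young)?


P(Low∨Young) = P(Low) + P(Young) - P(Low∧Young)
= (45 + 35 - 21)/85 = 59/85

P = 59/85 ≈ 69.41%


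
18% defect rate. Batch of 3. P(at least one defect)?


P(all good) = (41/50)^3 = 68921/125000
P(≥1 defect) = 56079/125000

P = 56079/125000 ≈ 44.86%


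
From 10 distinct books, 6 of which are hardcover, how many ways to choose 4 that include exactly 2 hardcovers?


Choose 2 of the 6 hardcovers and 2 of the other 4 books:
C(6,2)×C(4,2) = 15×6 = 90

90


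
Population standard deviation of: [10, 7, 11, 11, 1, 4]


Mean = 44/6 = 22/3
  (10-22/3)²=64/9
  (7-22/3)²=1/9
  (11-22/3)²=121/9
  (11-22/3)²=121/9
  (1-22/3)²=361/9
  (4-22/3)²=100/9
Σ(x-μ)² = 256/3
σ² = (256/3)/6 = 128/9

σ = √(128/9) ≈ 3.7712


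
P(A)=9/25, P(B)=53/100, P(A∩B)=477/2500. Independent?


P(A)×P(B) = 477/2500
P(A∩B) = 477/2500
Equal ✓ → Independent

Yes, independent


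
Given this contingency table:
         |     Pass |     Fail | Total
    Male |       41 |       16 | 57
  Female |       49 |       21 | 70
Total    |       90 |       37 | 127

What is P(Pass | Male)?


P(Pass | Male) = 41/(41+16) = 41/57

P(Pass|Male) = 41/57 ≈ 71.93%


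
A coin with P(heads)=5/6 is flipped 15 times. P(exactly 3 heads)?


Binomial: P(X=3) = C(15,3)×p^3×(1-p)^12
= 455 × 125/216 × 1/2176782336 = 56875/470184984576

P(X=3) = 56875/470184984576 ≈ 0.00%


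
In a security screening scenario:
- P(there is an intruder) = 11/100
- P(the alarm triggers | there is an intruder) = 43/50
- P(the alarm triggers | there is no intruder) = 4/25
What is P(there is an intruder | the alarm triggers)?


Using Bayes' theorem:
P(A|B) = P(B|A)·P(A) / P(B)

P(the alarm triggers) = 43/50 × 11/100 + 4/25 × 89/100
= 473/5000 + 89/625 = 237/1000

P(there is an intruder|the alarm triggers) = (473/5000) / (237/1000) = 473/1185

P(there is an intruder|the alarm triggers) = 473/1185 ≈ 39.92%


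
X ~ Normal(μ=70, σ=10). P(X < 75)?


z = (75-70)/10 = 0.5
P(Z < 0.5) = 0.6915

P(X < 75) ≈ 0.6915


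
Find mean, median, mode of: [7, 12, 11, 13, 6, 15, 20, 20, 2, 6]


Sorted: [2, 6, 6, 7, 11, 12, 13, 15, 20, 20]
Mean = 112/10 = 56/5
Median = 23/2
Freq: {7: 1, 12: 1, 11: 1, 13: 1, 6: 2, 15: 1, 20: 2, 2: 1}
Mode: [6, 20]

Mean=56/5, Median=23/2, Mode=[6, 20]


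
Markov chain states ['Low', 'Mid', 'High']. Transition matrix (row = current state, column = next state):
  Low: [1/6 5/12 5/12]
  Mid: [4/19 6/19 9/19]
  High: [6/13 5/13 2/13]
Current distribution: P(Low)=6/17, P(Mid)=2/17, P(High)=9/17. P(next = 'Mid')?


P(next=Mid) = Σᵢ P(now=i)×P(i→Mid)
= 6/17×5/12 + 2/17×6/19 + 9/17×5/13
= 5/34 + 12/323 + 45/221 = 3257/8398

P = 3257/8398 ≈ 0.3878


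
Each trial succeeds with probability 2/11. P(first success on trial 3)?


Geometric: P(X=3) = (1-p)^(k-1)×p = (9/11)^2×2/11 = 162/1331

P(X=3) = 162/1331 ≈ 12.17%


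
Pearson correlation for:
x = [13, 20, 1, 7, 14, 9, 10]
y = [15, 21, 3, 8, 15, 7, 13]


n=7, Σx=74, Σy=82, Σxy=1077, Σx²=996, Σy²=1182
r = (7×1077 - 74×82)/√((7×996 - 74²)(7×1182 - 82²))
= 1471/√(1496×1550) = 1471/√2318800 ≈ 1471/1522.7607 ≈ 0.9660

r ≈ 0.9660


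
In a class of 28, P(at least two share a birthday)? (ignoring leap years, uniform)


P(all different) = Π(365-i)/365 for i=0..27
= 0.345539
P(match) = 1 - 0.345539 = 0.654461

P ≈ 0.6545 ≈ 65.45%


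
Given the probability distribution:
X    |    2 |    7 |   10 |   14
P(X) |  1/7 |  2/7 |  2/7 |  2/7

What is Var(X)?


E[X] = 64/7
E[X²] = 694/7
Var(X) = E[X²] - (E[X])² = 694/7 - 4096/49 = 762/49

Var(X) = 762/49 ≈ 15.5510


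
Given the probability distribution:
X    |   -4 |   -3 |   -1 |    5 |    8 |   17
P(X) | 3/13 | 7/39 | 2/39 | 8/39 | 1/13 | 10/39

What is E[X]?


E[X] = Σ x·P(X=x)
= (-4)×(3/13) + (-3)×(7/39) + (-1)×(2/39) + (5)×(8/39) + (8)×(1/13) + (17)×(10/39)
= 175/39

E[X] = 175/39


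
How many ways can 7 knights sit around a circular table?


Circular arrangements of 7 distinct objects: fix one position to break rotational symmetry.
(n-1)! = 6! = 720

720


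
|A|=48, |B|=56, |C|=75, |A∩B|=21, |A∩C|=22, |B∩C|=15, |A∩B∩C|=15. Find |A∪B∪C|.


|A∪B∪C| = 48+56+75-21-22-15+15 = 136

|A∪B∪C| = 136


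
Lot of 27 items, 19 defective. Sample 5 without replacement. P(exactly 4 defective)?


Hypergeometric: C(19,4)×C(8,1)/C(27,5)
= 3876×8/80730 = 5168/13455

P(X=4) = 5168/13455 ≈ 38.41%


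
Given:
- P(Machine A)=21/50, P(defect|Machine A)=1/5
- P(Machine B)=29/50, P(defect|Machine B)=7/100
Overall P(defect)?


P(B) = Σ P(B|Aᵢ)×P(Aᵢ)
  1/5×21/50 = 21/250
  7/100×29/50 = 203/5000
Sum = 623/5000

P(defect) = 623/5000 ≈ 12.46%


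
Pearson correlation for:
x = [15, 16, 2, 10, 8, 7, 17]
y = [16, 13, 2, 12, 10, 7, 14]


n=7, Σx=75, Σy=74, Σxy=939, Σx²=987, Σy²=918
r = (7×939 - 75×74)/√((7×987 - 75²)(7×918 - 74²))
= 1023/√(1284×950) = 1023/√1219800 ≈ 1023/1104.4456 ≈ 0.9263

r ≈ 0.9263


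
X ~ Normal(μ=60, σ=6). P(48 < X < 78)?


z₁=(48-60)/6=-2.0, z₂=(78-60)/6=3.0
P = Φ(3.0) - Φ(-2.0) = 0.998650 - 0.022750 = 0.975900 ≈ 0.9759

P(48 < X < 78) ≈ 0.9759


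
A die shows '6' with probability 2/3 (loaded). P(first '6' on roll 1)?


Geometric: P(X=1) = (1-p)^(k-1)×p = (1/3)^0×2/3 = 2/3

P(X=1) = 2/3 ≈ 66.67%


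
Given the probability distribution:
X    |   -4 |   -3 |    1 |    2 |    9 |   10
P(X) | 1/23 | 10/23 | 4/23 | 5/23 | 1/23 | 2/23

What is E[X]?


E[X] = Σ x·P(X=x)
= (-4)×(1/23) + (-3)×(10/23) + (1)×(4/23) + (2)×(5/23) + (9)×(1/23) + (10)×(2/23)
= 9/23

E[X] = 9/23


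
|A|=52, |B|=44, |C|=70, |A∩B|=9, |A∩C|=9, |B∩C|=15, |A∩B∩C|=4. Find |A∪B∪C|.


|A∪B∪C| = 52+44+70-9-9-15+4 = 137

|A∪B∪C| = 137


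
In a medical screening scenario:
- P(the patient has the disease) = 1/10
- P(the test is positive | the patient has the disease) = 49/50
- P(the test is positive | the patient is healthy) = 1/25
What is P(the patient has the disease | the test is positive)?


Using Bayes' theorem:
P(A|B) = P(B|A)·P(A) / P(B)

P(the test is positive) = 49/50 × 1/10 + 1/25 × 9/10
= 49/500 + 9/250 = 67/500

P(the patient has the disease|the test is positive) = (49/500) / (67/500) = 49/67

P(the patient has the disease|the test is positive) = 49/67 ≈ 73.13%


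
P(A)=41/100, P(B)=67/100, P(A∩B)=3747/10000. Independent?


P(A)×P(B) = 2747/10000
P(A∩B) = 3747/10000
Not equal → NOT independent

No, not independent


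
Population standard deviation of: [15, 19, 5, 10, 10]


Mean = 59/5
  (15-59/5)²=256/25
  (19-59/5)²=1296/25
  (5-59/5)²=1156/25
  (10-59/5)²=81/25
  (10-59/5)²=81/25
Σ(x-μ)² = 574/5
σ² = (574/5)/5 = 574/25

σ = √(574/25) ≈ 4.7917


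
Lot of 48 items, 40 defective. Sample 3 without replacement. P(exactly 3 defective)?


Hypergeometric: C(40,3)×C(8,0)/C(48,3)
= 9880×1/17296 = 1235/2162

P(X=3) = 1235/2162 ≈ 57.12%


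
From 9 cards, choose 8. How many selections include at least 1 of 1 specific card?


Complement: C(9,8) - C(8,8) = 9 - 1 = 8

8


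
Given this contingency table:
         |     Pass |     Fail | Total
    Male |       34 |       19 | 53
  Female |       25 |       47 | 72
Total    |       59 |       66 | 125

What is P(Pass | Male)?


P(Pass | Male) = 34/(34+19) = 34/53

P(Pass|Male) = 34/53 ≈ 64.15%


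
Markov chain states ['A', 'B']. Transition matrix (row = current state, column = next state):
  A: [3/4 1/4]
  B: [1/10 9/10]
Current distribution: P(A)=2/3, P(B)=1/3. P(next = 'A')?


P(next=A) = Σᵢ P(now=i)×P(i→A)
= 2/3×3/4 + 1/3×1/10
= 1/2 + 1/30 = 8/15

P = 8/15 ≈ 0.5333


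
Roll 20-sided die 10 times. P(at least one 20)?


P(no 20)^10 = (19/20)^10 = 6131066257801/10240000000000
P(≥1) = 1 - 6131066257801/10240000000000 = 4108933742199/10240000000000

P = 4108933742199/10240000000000 ≈ 40.13%


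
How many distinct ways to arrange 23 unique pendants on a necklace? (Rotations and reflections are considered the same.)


Free circular arrangements: rotations and reflections both identified.
(n-1)!/2 = 22!/2 = 1124000727777607680000/2 = 562000363888803840000

562000363888803840000


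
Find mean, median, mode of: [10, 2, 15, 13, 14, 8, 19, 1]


Sorted: [1, 2, 8, 10, 13, 14, 15, 19]
Mean = 82/8 = 41/4
Median = 23/2
Freq: {10: 1, 2: 1, 15: 1, 13: 1, 14: 1, 8: 1, 19: 1, 1: 1}
Mode: No mode

Mean=41/4, Median=23/2, Mode=No mode


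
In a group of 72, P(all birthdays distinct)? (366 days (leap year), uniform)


P(all different) = Π(366-i)/366 for i=0..71
= (366/366)×(365/366)×...×(295/366)
= 0.000559

P ≈ 0.0006 ≈ 0.06%


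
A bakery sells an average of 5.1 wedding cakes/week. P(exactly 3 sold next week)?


Poisson(λ=5.1): P(X=3) = e^(-λ)×λ^k/k!
= e^(-5.1) × 5.1^3 / 3!
≈ 0.006096746566 × 132.651 / 6 ≈ 0.134790

P(X=3) ≈ 0.134790 ≈ 13.48%


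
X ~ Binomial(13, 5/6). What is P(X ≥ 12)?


P(X ≥ 12) = Σ P(X=i) for i=12..13
P(X=12) = 3173828125/13060694016
P(X=13) = 1220703125/13060694016
Sum = 244140625/725594112

P(X ≥ 12) = 244140625/725594112 ≈ 33.65%


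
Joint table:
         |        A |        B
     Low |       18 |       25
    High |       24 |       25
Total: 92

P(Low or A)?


P(Low∨A) = P(Low) + P(A) - P(Low∧A)
= (43 + 42 - 18)/92 = 67/92

P = 67/92 ≈ 72.83%


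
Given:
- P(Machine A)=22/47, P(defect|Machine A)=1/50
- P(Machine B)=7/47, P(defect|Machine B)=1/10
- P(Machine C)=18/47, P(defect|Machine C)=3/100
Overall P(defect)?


P(B) = Σ P(B|Aᵢ)×P(Aᵢ)
  1/50×22/47 = 11/1175
  1/10×7/47 = 7/470
  3/100×18/47 = 27/2350
Sum = 42/1175

P(defect) = 42/1175 ≈ 3.57%


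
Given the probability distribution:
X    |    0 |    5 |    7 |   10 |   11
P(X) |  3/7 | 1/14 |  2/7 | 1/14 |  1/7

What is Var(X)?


E[X] = 65/14
E[X²] = 563/14
Var(X) = E[X²] - (E[X])² = 563/14 - 4225/196 = 3657/196

Var(X) = 3657/196 ≈ 18.6582


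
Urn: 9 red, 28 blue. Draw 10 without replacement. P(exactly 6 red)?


Hypergeometric: C(9,6)×C(28,4)/C(37,10)
= 84×20475/348330136 = 61425/12440362

P(X=6) = 61425/12440362 ≈ 0.49%


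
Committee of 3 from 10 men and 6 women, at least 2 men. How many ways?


Count by #men:
  2M,1W: C(10,2)×C(6,1)=270
  3M,0W: C(10,3)×C(6,0)=120
Total = 390

390


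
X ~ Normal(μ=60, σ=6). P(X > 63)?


z = (63-60)/6 = 0.5
P(X > 63) = 1 - P(Z ≤ 0.5) = 1 - 0.6915 = 0.3085

P(X > 63) ≈ 0.3085


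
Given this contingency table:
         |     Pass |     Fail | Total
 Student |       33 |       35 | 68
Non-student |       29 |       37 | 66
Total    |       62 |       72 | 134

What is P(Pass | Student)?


P(Pass | Student) = 33/(33+35) = 33/68

P(Pass|Student) = 33/68 ≈ 48.53%


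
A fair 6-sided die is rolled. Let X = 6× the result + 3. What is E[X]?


E[die] = (1+6)/2 = 7/2
E[X] = 6×7/2 + 3 = 24

E[X] = 24


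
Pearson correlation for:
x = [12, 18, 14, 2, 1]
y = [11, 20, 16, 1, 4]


n=5, Σx=47, Σy=52, Σxy=722, Σx²=669, Σy²=794
r = (5×722 - 47×52)/√((5×669 - 47²)(5×794 - 52²))
= 1166/√(1136×1266) = 1166/√1438176 ≈ 1166/1199.2398 ≈ 0.9723

r ≈ 0.9723


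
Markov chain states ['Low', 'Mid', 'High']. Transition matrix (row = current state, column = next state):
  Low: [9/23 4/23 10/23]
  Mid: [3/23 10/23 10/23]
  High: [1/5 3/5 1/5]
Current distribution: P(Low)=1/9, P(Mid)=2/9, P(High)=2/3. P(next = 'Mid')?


P(next=Mid) = Σᵢ P(now=i)×P(i→Mid)
= 1/9×4/23 + 2/9×10/23 + 2/3×3/5
= 4/207 + 20/207 + 2/5 = 178/345

P = 178/345 ≈ 0.5159


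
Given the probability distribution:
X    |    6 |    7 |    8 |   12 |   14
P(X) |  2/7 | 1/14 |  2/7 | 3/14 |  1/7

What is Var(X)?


E[X] = 127/14
E[X²] = 1273/14
Var(X) = E[X²] - (E[X])² = 1273/14 - 16129/196 = 1693/196

Var(X) = 1693/196 ≈ 8.6378


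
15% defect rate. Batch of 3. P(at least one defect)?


P(all good) = (17/20)^3 = 4913/8000
P(≥1 defect) = 3087/8000

P = 3087/8000 ≈ 38.59%


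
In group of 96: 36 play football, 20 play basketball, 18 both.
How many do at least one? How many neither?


|A∪B| = 36+20-18 = 38
Neither = 96-38 = 58

At least one: 38; Neither: 58


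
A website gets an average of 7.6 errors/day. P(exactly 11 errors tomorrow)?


Poisson(λ=7.6): P(X=11) = e^(-λ)×λ^k/k!
= e^(-7.6) × 7.6^11 / 11!
≈ 0.0005004514334 × 4885955588.58 / 39916800 ≈ 0.061257

P(X=11) ≈ 0.061257 ≈ 6.13%


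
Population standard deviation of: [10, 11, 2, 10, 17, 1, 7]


Mean = 58/7
  (10-58/7)²=144/49
  (11-58/7)²=361/49
  (2-58/7)²=1936/49
  (10-58/7)²=144/49
  (17-58/7)²=3721/49
  (1-58/7)²=2601/49
  (7-58/7)²=81/49
Σ(x-μ)² = 1284/7
σ² = (1284/7)/7 = 1284/49

σ = √(1284/49) ≈ 5.1190


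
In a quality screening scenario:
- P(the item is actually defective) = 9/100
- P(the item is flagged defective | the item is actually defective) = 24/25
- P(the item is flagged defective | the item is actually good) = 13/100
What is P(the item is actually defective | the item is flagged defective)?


Using Bayes' theorem:
P(A|B) = P(B|A)·P(A) / P(B)

P(the item is flagged defective) = 24/25 × 9/100 + 13/100 × 91/100
= 54/625 + 1183/10000 = 2047/10000

P(the item is actually defective|the item is flagged defective) = (54/625) / (2047/10000) = 864/2047

P(the item is actually defective|the item is flagged defective) = 864/2047 ≈ 42.21%


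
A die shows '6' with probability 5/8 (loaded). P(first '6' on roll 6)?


Geometric: P(X=6) = (1-p)^(k-1)×p = (3/8)^5×5/8 = 1215/262144

P(X=6) = 1215/262144 ≈ 0.46%


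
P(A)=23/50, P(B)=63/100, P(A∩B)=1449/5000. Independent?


P(A)×P(B) = 1449/5000
P(A∩B) = 1449/5000
Equal ✓ → Independent

Yes, independent


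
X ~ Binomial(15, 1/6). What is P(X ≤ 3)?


P(X ≤ 3) = Σ P(X=i) for i=0..3
P(X=0) = 30517578125/470184984576
P(X=1) = 30517578125/156728328192
P(X=2) = 42724609375/156728328192
P(X=3) = 111083984375/470184984576
Sum = 45166015625/58773123072

P(X ≤ 3) = 45166015625/58773123072 ≈ 76.85%


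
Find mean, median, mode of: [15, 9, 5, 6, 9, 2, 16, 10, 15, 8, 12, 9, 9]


Sorted: [2, 5, 6, 8, 9, 9, 9, 9, 10, 12, 15, 15, 16]
Mean = 125/13
Median = 9
Freq: {15: 2, 9: 4, 5: 1, 6: 1, 2: 1, 16: 1, 10: 1, 8: 1, 12: 1}
Mode: [9]

Mean=125/13, Median=9, Mode=9


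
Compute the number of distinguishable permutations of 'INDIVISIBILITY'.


Letters: 14, freq: {'I': 6, 'N': 1, 'D': 1, 'V': 1, 'S': 1, 'B': 1, 'L': 1, 'T': 1, 'Y': 1}
14!/(6!×1!×1!×1!×1!×1!×1!×1!×1!) = 87178291200/720 = 121080960

121080960


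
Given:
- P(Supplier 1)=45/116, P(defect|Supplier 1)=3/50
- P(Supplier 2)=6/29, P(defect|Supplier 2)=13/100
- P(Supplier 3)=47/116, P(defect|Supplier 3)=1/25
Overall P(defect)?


P(B) = Σ P(B|Aᵢ)×P(Aᵢ)
  3/50×45/116 = 27/1160
  13/100×6/29 = 39/1450
  1/25×47/116 = 47/2900
Sum = 77/1160

P(defect) = 77/1160 ≈ 6.64%


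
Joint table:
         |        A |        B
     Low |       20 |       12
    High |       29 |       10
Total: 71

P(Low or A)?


P(Low∨A) = P(Low) + P(A) - P(Low∧A)
= (32 + 49 - 20)/71 = 61/71

P = 61/71 ≈ 85.92%


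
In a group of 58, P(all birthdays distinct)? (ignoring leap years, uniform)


P(all different) = Π(365-i)/365 for i=0..57
= (365/365)×(364/365)×...×(308/365)
= 0.008335

P ≈ 0.0083 ≈ 0.83%


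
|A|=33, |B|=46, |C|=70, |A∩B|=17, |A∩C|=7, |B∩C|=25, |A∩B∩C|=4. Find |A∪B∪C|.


|A∪B∪C| = 33+46+70-17-7-25+4 = 104

|A∪B∪C| = 104


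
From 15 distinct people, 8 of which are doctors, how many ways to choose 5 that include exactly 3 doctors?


Choose 3 of the 8 doctors and 2 of the other 7 people:
C(8,3)×C(7,2) = 56×21 = 1176

1176


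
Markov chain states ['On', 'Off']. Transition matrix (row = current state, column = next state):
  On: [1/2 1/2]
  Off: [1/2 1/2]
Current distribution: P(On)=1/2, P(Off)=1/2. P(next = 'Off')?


P(next=Off) = Σᵢ P(now=i)×P(i→Off)
= 1/2×1/2 + 1/2×1/2
= 1/4 + 1/4 = 1/2

P = 1/2 ≈ 0.5000


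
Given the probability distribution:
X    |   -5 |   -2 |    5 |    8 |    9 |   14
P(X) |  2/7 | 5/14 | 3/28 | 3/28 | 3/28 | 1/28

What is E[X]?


E[X] = Σ x·P(X=x)
= (-5)×(2/7) + (-2)×(5/14) + (5)×(3/28) + (8)×(3/28) + (9)×(3/28) + (14)×(1/28)
= 5/7

E[X] = 5/7


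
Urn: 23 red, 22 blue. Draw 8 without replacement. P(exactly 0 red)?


Hypergeometric: C(23,0)×C(22,8)/C(45,8)
= 1×319770/215553195 = 34/22919

P(X=0) = 34/22919 ≈ 0.15%


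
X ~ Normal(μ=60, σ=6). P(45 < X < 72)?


z₁=(45-60)/6=-2.5, z₂=(72-60)/6=2.0
P = Φ(2.0) - Φ(-2.5) = 0.977250 - 0.006210 = 0.971040 ≈ 0.9710

P(45 < X < 72) ≈ 0.9710


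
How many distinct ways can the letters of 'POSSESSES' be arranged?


Letters: 9, freq: {'P': 1, 'O': 1, 'S': 5, 'E': 2}
9!/(1!×1!×5!×2!) = 362880/240 = 1512

1512


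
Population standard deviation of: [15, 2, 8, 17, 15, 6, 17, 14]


Mean = 94/8 = 47/4
  (15-47/4)²=169/16
  (2-47/4)²=1521/16
  (8-47/4)²=225/16
  (17-47/4)²=441/16
  (15-47/4)²=169/16
  (6-47/4)²=529/16
  (17-47/4)²=441/16
  (14-47/4)²=81/16
Σ(x-μ)² = 447/2
σ² = (447/2)/8 = 447/16

σ = √(447/16) ≈ 5.2856


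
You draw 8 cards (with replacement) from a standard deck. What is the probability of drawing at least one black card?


P(not a black card) = 26/52 = 1/2
P(none in 8 draws) = (1/2)^8 = 1/256
P(≥1 black card) = 1 - 1/256 = 255/256

P = 255/256 ≈ 99.61%


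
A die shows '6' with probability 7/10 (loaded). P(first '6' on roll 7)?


Geometric: P(X=7) = (1-p)^(k-1)×p = (3/10)^6×7/10 = 5103/10000000

P(X=7) = 5103/10000000 ≈ 0.05%


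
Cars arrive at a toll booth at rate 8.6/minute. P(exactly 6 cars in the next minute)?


Poisson(λ=8.6): P(X=6) = e^(-λ)×λ^k/k!
= e^(-8.6) × 8.6^6 / 6!
≈ 0.0001841057937 × 404567.235136 / 720 ≈ 0.103449

P(X=6) ≈ 0.103449 ≈ 10.34%


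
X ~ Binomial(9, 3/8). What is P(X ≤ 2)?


P(X ≤ 2) = Σ P(X=i) for i=0..2
P(X=0) = 1953125/134217728
P(X=1) = 10546875/134217728
P(X=2) = 6328125/33554432
Sum = 9453125/33554432

P(X ≤ 2) = 9453125/33554432 ≈ 28.17%


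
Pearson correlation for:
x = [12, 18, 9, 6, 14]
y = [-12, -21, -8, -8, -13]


n=5, Σx=59, Σy=-62, Σxy=-824, Σx²=781, Σy²=882
r = (5×(-824) - 59×(-62))/√((5×781 - 59²)(5×882 - (-62)²))
= -462/√(424×566) = -462/√239984 ≈ -462/489.8816 ≈ -0.9431

r ≈ -0.9431


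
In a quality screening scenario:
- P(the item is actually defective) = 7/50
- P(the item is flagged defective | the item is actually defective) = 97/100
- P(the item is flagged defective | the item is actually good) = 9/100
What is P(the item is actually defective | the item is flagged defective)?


Using Bayes' theorem:
P(A|B) = P(B|A)·P(A) / P(B)

P(the item is flagged defective) = 97/100 × 7/50 + 9/100 × 43/50
= 679/5000 + 387/5000 = 533/2500

P(the item is actually defective|the item is flagged defective) = (679/5000) / (533/2500) = 679/1066

P(the item is actually defective|the item is flagged defective) = 679/1066 ≈ 63.70%


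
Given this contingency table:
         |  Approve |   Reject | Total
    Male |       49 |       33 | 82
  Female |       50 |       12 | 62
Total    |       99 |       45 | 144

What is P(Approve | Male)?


P(Approve | Male) = 49/(49+33) = 49/82

P(Approve|Male) = 49/82 ≈ 59.76%


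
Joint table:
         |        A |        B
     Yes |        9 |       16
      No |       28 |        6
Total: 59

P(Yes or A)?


P(Yes∨A) = P(Yes) + P(A) - P(Yes∧A)
= (25 + 37 - 9)/59 = 53/59

P = 53/59 ≈ 89.83%


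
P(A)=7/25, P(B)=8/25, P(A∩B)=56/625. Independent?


P(A)×P(B) = 56/625
P(A∩B) = 56/625
Equal ✓ → Independent

Yes, independent


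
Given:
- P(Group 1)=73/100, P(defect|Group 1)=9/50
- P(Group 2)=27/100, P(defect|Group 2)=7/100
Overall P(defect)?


P(B) = Σ P(B|Aᵢ)×P(Aᵢ)
  9/50×73/100 = 657/5000
  7/100×27/100 = 189/10000
Sum = 1503/10000

P(defect) = 1503/10000 ≈ 15.03%


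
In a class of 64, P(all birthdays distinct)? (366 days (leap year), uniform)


P(all different) = Π(366-i)/366 for i=0..63
= (366/366)×(365/366)×...×(303/366)
= 0.002858

P ≈ 0.0029 ≈ 0.29%


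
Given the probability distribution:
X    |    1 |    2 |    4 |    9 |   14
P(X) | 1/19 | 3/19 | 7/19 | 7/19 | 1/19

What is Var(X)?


E[X] = 112/19
E[X²] = 888/19
Var(X) = E[X²] - (E[X])² = 888/19 - 12544/361 = 4328/361

Var(X) = 4328/361 ≈ 11.9889


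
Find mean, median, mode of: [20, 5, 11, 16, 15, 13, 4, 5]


Sorted: [4, 5, 5, 11, 13, 15, 16, 20]
Mean = 89/8
Median = 12
Freq: {20: 1, 5: 2, 11: 1, 16: 1, 15: 1, 13: 1, 4: 1}
Mode: [5]

Mean=89/8, Median=12, Mode=5


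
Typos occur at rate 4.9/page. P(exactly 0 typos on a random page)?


Poisson(λ=4.9): P(X=0) = e^(-λ)×λ^k/k!
= e^(-4.9) × 4.9^0 / 0!
≈ 0.007446583071 × 1 / 1 ≈ 0.007447

P(X=0) ≈ 0.007447 ≈ 0.74%


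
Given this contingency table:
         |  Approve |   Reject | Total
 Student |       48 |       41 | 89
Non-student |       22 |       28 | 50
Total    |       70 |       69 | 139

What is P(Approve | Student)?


P(Approve | Student) = 48/(48+41) = 48/89

P(Approve|Student) = 48/89 ≈ 53.93%


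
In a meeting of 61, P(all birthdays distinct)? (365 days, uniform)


P(all different) = Π(365-i)/365 for i=0..60
= (365/365)×(364/365)×...×(305/365)
= 0.004911

P ≈ 0.0049 ≈ 0.49%


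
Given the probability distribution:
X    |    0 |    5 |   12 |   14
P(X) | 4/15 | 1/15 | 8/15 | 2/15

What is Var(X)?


E[X] = 43/5
E[X²] = 523/5
Var(X) = E[X²] - (E[X])² = 523/5 - 1849/25 = 766/25

Var(X) = 766/25 ≈ 30.6400


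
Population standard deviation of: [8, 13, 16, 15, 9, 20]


Mean = 81/6 = 27/2
  (8-27/2)²=121/4
  (13-27/2)²=1/4
  (16-27/2)²=25/4
  (15-27/2)²=9/4
  (9-27/2)²=81/4
  (20-27/2)²=169/4
Σ(x-μ)² = 203/2
σ² = (203/2)/6 = 203/12

σ = √(203/12) ≈ 4.1130


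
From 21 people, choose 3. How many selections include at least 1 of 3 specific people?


Complement: C(21,3) - C(18,3) = 1330 - 816 = 514

514


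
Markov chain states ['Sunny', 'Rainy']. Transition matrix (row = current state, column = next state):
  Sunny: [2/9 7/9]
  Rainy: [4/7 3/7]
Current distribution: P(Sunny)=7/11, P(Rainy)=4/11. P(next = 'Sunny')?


P(next=Sunny) = Σᵢ P(now=i)×P(i→Sunny)
= 7/11×2/9 + 4/11×4/7
= 14/99 + 16/77 = 22/63

P = 22/63 ≈ 0.3492


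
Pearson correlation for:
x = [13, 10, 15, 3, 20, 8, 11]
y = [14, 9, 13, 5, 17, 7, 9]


n=7, Σx=80, Σy=74, Σxy=977, Σx²=1088, Σy²=890
r = (7×977 - 80×74)/√((7×1088 - 80²)(7×890 - 74²))
= 919/√(1216×754) = 919/√916864 ≈ 919/957.5302 ≈ 0.9598

r ≈ 0.9598


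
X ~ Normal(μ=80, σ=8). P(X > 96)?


z = (96-80)/8 = 2.0
P(X > 96) = 1 - P(Z ≤ 2.0) = 1 - 0.9772 = 0.0228

P(X > 96) ≈ 0.0228


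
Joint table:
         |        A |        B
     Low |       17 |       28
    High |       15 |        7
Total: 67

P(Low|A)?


P(Low|A) = 17/(17+15) = 17/32

P = 17/32 ≈ 53.12%


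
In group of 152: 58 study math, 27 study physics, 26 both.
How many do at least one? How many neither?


|A∪B| = 58+27-26 = 59
Neither = 152-59 = 93

At least one: 59; Neither: 93


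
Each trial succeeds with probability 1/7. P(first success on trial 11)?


Geometric: P(X=11) = (1-p)^(k-1)×p = (6/7)^10×1/7 = 60466176/1977326743

P(X=11) = 60466176/1977326743 ≈ 3.06%


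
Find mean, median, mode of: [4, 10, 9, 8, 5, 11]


Sorted: [4, 5, 8, 9, 10, 11]
Mean = 47/6
Median = 17/2
Freq: {4: 1, 10: 1, 9: 1, 8: 1, 5: 1, 11: 1}
Mode: No mode

Mean=47/6, Median=17/2, Mode=No mode


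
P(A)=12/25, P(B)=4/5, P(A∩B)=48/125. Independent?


P(A)×P(B) = 48/125
P(A∩B) = 48/125
Equal ✓ → Independent

Yes, independent


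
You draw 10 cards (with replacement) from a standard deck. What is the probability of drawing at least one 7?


P(not a 7) = 48/52 = 12/13
P(none in 10 draws) = (12/13)^10 = 61917364224/137858491849
P(≥1 7) = 1 - 61917364224/137858491849 = 75941127625/137858491849

P = 75941127625/137858491849 ≈ 55.09%


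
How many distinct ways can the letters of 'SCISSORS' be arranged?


Letters: 8, freq: {'S': 4, 'C': 1, 'I': 1, 'O': 1, 'R': 1}
8!/(4!×1!×1!×1!×1!) = 40320/24 = 1680

1680


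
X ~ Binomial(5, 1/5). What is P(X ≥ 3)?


P(X ≥ 3) = Σ P(X=i) for i=3..5
P(X=3) = 32/625
P(X=4) = 4/625
P(X=5) = 1/3125
Sum = 181/3125

P(X ≥ 3) = 181/3125 ≈ 5.79%


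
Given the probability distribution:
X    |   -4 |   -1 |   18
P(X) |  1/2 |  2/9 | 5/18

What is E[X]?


E[X] = Σ x·P(X=x)
= (-4)×(1/2) + (-1)×(2/9) + (18)×(5/18)
= 25/9

E[X] = 25/9


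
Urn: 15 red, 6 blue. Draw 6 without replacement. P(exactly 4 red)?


Hypergeometric: C(15,4)×C(6,2)/C(21,6)
= 1365×15/54264 = 975/2584

P(X=4) = 975/2584 ≈ 37.73%


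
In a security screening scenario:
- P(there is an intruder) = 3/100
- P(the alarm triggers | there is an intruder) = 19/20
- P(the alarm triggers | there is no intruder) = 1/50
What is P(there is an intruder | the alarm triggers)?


Using Bayes' theorem:
P(A|B) = P(B|A)·P(A) / P(B)

P(the alarm triggers) = 19/20 × 3/100 + 1/50 × 97/100
= 57/2000 + 97/5000 = 479/10000

P(there is an intruder|the alarm triggers) = (57/2000) / (479/10000) = 285/479

P(there is an intruder|the alarm triggers) = 285/479 ≈ 59.50%


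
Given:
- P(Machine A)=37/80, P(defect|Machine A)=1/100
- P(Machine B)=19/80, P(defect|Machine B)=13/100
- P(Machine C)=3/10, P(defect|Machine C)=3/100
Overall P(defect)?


P(B) = Σ P(B|Aᵢ)×P(Aᵢ)
  1/100×37/80 = 37/8000
  13/100×19/80 = 247/8000
  3/100×3/10 = 9/1000
Sum = 89/2000

P(defect) = 89/2000 ≈ 4.45%


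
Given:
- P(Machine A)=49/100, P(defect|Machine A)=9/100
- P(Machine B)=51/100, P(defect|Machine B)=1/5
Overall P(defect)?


P(B) = Σ P(B|Aᵢ)×P(Aᵢ)
  9/100×49/100 = 441/10000
  1/5×51/100 = 51/500
Sum = 1461/10000

P(defect) = 1461/10000 ≈ 14.61%


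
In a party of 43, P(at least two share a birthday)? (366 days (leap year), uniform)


P(all different) = Π(366-i)/366 for i=0..42
= 0.076637
P(match) = 1 - 0.076637 = 0.923363

P ≈ 0.9234 ≈ 92.34%


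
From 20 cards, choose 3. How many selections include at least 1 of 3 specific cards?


Complement: C(20,3) - C(17,3) = 1140 - 680 = 460

460


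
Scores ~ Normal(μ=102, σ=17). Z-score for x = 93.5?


z = (x - μ)/σ = (93.5 - 102)/17 = -0.5

z = -0.5


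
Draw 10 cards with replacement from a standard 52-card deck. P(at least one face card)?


P(not a face card) = 40/52 = 10/13
P(none in 10 draws) = (10/13)^10 = 10000000000/137858491849
P(≥1 face card) = 1 - 10000000000/137858491849 = 127858491849/137858491849

P = 127858491849/137858491849 ≈ 92.75%


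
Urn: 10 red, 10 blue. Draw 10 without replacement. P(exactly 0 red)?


Hypergeometric: C(10,0)×C(10,10)/C(20,10)
= 1×1/184756 = 1/184756

P(X=0) = 1/184756 ≈ 0.00%


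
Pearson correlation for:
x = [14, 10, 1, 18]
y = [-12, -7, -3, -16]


n=4, Σx=43, Σy=-38, Σxy=-529, Σx²=621, Σy²=458
r = (4×(-529) - 43×(-38))/√((4×621 - 43²)(4×458 - (-38)²))
= -482/√(635×388) = -482/√246380 ≈ -482/496.3668 ≈ -0.9711

r ≈ -0.9711


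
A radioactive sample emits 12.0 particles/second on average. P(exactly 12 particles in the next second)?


Poisson(λ=12.0): P(X=12) = e^(-λ)×λ^k/k!
= e^(-12.0) × 12.0^12 / 12!
≈ 6.144212353e-06 × 8.91610044826e+12 / 479001600 ≈ 0.114368

P(X=12) ≈ 0.114368 ≈ 11.44%


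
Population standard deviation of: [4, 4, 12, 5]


Mean = 25/4
  (4-25/4)²=81/16
  (4-25/4)²=81/16
  (12-25/4)²=529/16
  (5-25/4)²=25/16
Σ(x-μ)² = 179/4
σ² = (179/4)/4 = 179/16

σ = √(179/16) ≈ 3.3448


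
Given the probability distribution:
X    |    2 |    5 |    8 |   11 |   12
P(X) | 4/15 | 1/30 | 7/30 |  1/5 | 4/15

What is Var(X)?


E[X] = 239/30
E[X²] = 2383/30
Var(X) = E[X²] - (E[X])² = 2383/30 - 57121/900 = 14369/900

Var(X) = 14369/900 ≈ 15.9656


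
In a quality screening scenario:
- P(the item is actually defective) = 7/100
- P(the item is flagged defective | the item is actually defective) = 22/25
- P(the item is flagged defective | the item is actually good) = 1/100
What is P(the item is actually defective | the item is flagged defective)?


Using Bayes' theorem:
P(A|B) = P(B|A)·P(A) / P(B)

P(the item is flagged defective) = 22/25 × 7/100 + 1/100 × 93/100
= 77/1250 + 93/10000 = 709/10000

P(the item is actually defective|the item is flagged defective) = (77/1250) / (709/10000) = 616/709

P(the item is actually defective|the item is flagged defective) = 616/709 ≈ 86.88%
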